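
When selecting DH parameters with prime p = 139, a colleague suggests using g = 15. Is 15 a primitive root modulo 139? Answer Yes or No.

Yes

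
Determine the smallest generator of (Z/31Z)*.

φ(31) = 31 − 1 = 30 = 2 · 3 · 5.
g is a primitive root iff g^(30/q) ≢ 1 (mod 31) for each prime q ∈ {2, 3, 5}.
g = 2: 2^15 ≡ 1 — hits 1, so not a primitive root.
g = 3: 3^15 ≡ 30; 3^10 ≡ 25; 3^6 ≡ 16 — none is 1, so 3 is a primitive root.
Hence the least primitive root of 31 is 3.

3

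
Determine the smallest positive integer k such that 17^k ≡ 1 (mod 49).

42

ord(17) | φ(49) = φ(7^2) = 7·(7−1) = 42 = 2 · 3 · 7.
Divisors of 42: 1, 2, 3, 6, 7, 14, 21, 42.
Check 17^d mod 49 for each divisor in increasing order:
17^1 ≡ 17 (mod 49)
17^2 ≡ 44 (mod 49)
17^3 ≡ 13 (mod 49)
17^6 ≡ 22 (mod 49)
17^7 ≡ 31 (mod 49)
17^14 ≡ 30 (mod 49)
17^21 ≡ 48 (mod 49)
17^42 ≡ 1 (mod 49) ✓
So ord_49(17) = 42.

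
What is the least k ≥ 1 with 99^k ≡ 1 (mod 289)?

272

The order of 99 must divide φ(289) = φ(17^2) = 17·(17−1) = 272 = 2^4 · 17.
Divisors of 272: 1, 2, 4, 8, 16, 17, 34, 68, 136, 272.
Compute 99^d (mod 289) for the divisors d until we hit 1:
99^1 ≡ 99
99^2 ≡ 264
99^4 ≡ 47
99^8 ≡ 186
99^16 ≡ 205
99^17 ≡ 65
99^34 ≡ 179
99^68 ≡ 251
99^136 ≡ 288
99^272 ≡ 1
The smallest such exponent is 272, so the order of 99 is 272.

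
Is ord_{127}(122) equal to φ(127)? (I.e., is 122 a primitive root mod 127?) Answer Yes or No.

φ(127) = 127 − 1 = 126 = 2 · 3^2 · 7.
122 is a primitive root mod 127 iff 122^(φ(127)/q) ≢ 1 for every prime q | φ(127), i.e. q ∈ {2, 3, 7}.
122^63 ≡ 1 (mod 127)  [q = 2: ≡ 1 ✗]
122^42 ≡ 1 (mod 127)  [q = 3: ≡ 1 ✗]
122^18 ≡ 64 (mod 127)  [q = 7: ≢ 1 ✓]
122^63 ≡ 1 shows ord(122) | 63, strictly less than φ(127); not a primitive root.

No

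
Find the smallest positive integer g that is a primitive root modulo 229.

6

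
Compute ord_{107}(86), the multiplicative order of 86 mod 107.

The order of 86 must divide φ(107) = 107 − 1 = 106 = 2 · 53.
Divisors of 106: 1, 2, 53, 106.
Evaluate successive powers at the divisors of 106:
86^1 ≡ 86
86^2 ≡ 13
86^53 ≡ 1
The smallest such exponent is 53, so the order of 86 is 53.

53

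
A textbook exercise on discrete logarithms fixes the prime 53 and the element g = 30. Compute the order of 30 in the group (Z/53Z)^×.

ord(30) | φ(53) = 53 − 1 = 52 = 2^2 · 13.
Divisors of 52: 1, 2, 4, 13, 26, 52.
Compute 30^d (mod 53) for the divisors d until we hit 1:
30^1 ≡ 30
30^2 ≡ 52
30^4 ≡ 1
The smallest such exponent is 4, so the order of 30 is 4.

4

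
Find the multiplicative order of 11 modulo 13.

By Lagrange's theorem, ord_13(11) divides φ(13) = 13 − 1 = 12 = 2^2 · 3.
Divisors of 12: 1, 2, 3, 4, 6, 12.
Test each divisor d:
11^1 ≡ 11 (mod 13)
11^2 ≡ 4 (mod 13)
11^3 ≡ 5 (mod 13)
11^4 ≡ 3 (mod 13)
11^6 ≡ 12 (mod 13)
11^12 ≡ 1 (mod 13) ✓
Therefore the multiplicative order of 11 modulo 13 is 12.

12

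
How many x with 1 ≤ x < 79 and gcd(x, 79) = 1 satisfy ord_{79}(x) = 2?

φ(79) = 79 − 1 = 78 = 2 · 3 · 13.
In a cyclic group of order 78, there are φ(d) elements of order d for each divisor d of 78, and zero for non-divisors.
2 | 78, and φ(2) = 2 − 1 = 1.

1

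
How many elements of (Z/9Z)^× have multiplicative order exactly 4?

φ(9) = φ(3^2) = 3·(3−1) = 6 = 2 · 3.
(Z/9Z)^× is cyclic (|G| = 6); a cyclic group of order m has exactly φ(d) elements of each order d | m, and none otherwise.
Since 4 ∤ 6, the count is 0.

0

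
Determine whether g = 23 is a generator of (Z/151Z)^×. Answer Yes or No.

φ(151) = 151 − 1 = 150 = 2 · 3 · 5^2.
23 is a primitive root mod 151 iff 23^(φ(151)/q) ≢ 1 for every prime q | φ(151), i.e. q ∈ {2, 3, 5}.
23^75 ≡ 150 (mod 151)  [q = 2: ≢ 1 ✓]
23^50 ≡ 32 (mod 151)  [q = 3: ≢ 1 ✓]
23^30 ≡ 1 (mod 151)  [q = 5: ≡ 1 ✗]
Since 23^30 ≡ 1, the order of 23 divides 30 < 150, so 23 is not a primitive root.

No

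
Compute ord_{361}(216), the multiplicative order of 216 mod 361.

57

Since 216 ∈ (Z/361Z)^×, its order divides φ(361) = φ(19^2) = 19·(19−1) = 342 = 2 · 3^2 · 19.
Divisors of 342: 1, 2, 3, 6, 9, 18, 19, 38, 57, 114, 171, 342.
Evaluate successive powers at the divisors of 342:
216^1 ≡ 216 (mod 361)
216^2 ≡ 87 (mod 361)
216^3 ≡ 20 (mod 361)
216^6 ≡ 39 (mod 361)
216^9 ≡ 58 (mod 361)
216^18 ≡ 115 (mod 361)
216^19 ≡ 292 (mod 361)
216^38 ≡ 68 (mod 361)
216^57 ≡ 1 (mod 361) ✓
Hence ord(216) = 57.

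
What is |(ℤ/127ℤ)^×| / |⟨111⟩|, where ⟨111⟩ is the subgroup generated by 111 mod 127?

The order of 111 must divide φ(127) = 127 − 1 = 126 = 2 · 3^2 · 7.
Divisors of 126: 1, 2, 3, 6, 7, 9, 14, 18, 21, 42, 63, 126.
Evaluate successive powers at the divisors of 126:
111^1 ≡ 111 (mod 127)
111^2 ≡ 2 (mod 127)
111^3 ≡ 95 (mod 127)
111^6 ≡ 8 (mod 127)
111^7 ≡ 126 (mod 127)
111^9 ≡ 125 (mod 127)
111^14 ≡ 1 (mod 127) ✓
Thus |⟨111⟩| = ord(111) = 14.
[(Z/127Z)^× : ⟨111⟩] = 126/14 = 9.

9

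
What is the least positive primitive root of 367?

6

φ(367) = 367 − 1 = 366 = 2 · 3 · 61.
g is a primitive root iff g^(366/q) ≢ 1 (mod 367) for each prime q ∈ {2, 3, 61}.
g = 2: 2^183 ≡ 1 — hits 1, so not a primitive root.
g = 3: 3^183 ≡ 366; 3^122 ≡ 1 — hits 1, so not a primitive root.
g = 4: 4^183 ≡ 1 — hits 1, so not a primitive root.
g = 5: 5^183 ≡ 366; 5^122 ≡ 1 — hits 1, so not a primitive root.
g = 6: 6^183 ≡ 366; 6^122 ≡ 283; 6^6 ≡ 47 — none is 1, so 6 is a primitive root.
The smallest primitive root modulo 367 is 6.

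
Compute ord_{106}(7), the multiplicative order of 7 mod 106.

26

The order of 7 must divide φ(106) = φ(2)·φ(53) = 1·52 = 52 = 2^2 · 13.
Divisors of 52: 1, 2, 4, 13, 26, 52.
Evaluate successive powers at the divisors of 52:
7^1 ≡ 7 (mod 106)
7^2 ≡ 49 (mod 106)
7^4 ≡ 69 (mod 106)
7^13 ≡ 105 (mod 106)
7^26 ≡ 1 (mod 106) ✓
Therefore the multiplicative order of 7 modulo 106 is 26.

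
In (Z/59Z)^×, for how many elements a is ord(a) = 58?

28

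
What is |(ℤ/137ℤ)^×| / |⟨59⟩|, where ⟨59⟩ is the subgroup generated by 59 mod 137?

8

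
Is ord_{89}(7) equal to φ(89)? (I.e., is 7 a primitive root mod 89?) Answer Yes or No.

φ(89) = 89 − 1 = 88 = 2^3 · 11.
7 is a primitive root mod 89 iff 7^(φ(89)/q) ≢ 1 for every prime q | φ(89), i.e. q ∈ {2, 11}.
7^44 ≡ 88 (mod 89)  [q = 2: ≢ 1 ✓]
7^8 ≡ 4 (mod 89)  [q = 11: ≢ 1 ✓]
All checks pass, so 7 has order 88 and is a primitive root modulo 89.

Yes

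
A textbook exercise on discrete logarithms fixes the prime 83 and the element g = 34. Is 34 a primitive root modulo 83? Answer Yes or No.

φ(83) = 83 − 1 = 82 = 2 · 41.
Test 34^(82/q) mod 83 for each prime factor q of 82:
34^41 ≡ 82 (mod 83)  [q = 2: ≢ 1 ✓]
34^2 ≡ 77 (mod 83)  [q = 41: ≢ 1 ✓]
All checks pass, so 34 has order 82 and is a primitive root modulo 83.

Yes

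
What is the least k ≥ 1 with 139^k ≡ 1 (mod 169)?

39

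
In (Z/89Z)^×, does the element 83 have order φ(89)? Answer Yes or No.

φ(89) = 89 − 1 = 88 = 2^3 · 11.
Test 83^(88/q) mod 89 for each prime factor q of 88:
83^44 ≡ 88 (mod 89)  [q = 2: ≢ 1 ✓]
83^8 ≡ 8 (mod 89)  [q = 11: ≢ 1 ✓]
All checks pass, so 83 has order 88 and is a primitive root modulo 89.

Yes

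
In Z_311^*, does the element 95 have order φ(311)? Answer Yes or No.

φ(311) = 311 − 1 = 310 = 2 · 5 · 31.
Test 95^(310/q) mod 311 for each prime factor q of 310:
95^155 ≡ 310 (mod 311)  [q = 2: ≢ 1 ✓]
95^62 ≡ 6 (mod 311)  [q = 5: ≢ 1 ✓]
95^10 ≡ 1 (mod 311)  [q = 31: ≡ 1 ✗]
95^10 ≡ 1 shows ord(95) | 10, strictly less than φ(311); not a primitive root.

No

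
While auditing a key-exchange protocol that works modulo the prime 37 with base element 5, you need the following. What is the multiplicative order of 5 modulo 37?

36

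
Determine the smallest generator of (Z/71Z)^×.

7

φ(71) = 71 − 1 = 70 = 2 · 5 · 7.
Test candidates g = 2, 3, … against the prime factors q ∈ {2, 5, 7} of φ(71): g is a generator iff g^(70/q) ≢ 1 for every such q.
g = 2: 2^35 ≡ 1 — hits 1, so not a primitive root.
g = 3: 3^35 ≡ 1 — hits 1, so not a primitive root.
g = 4: 4^35 ≡ 1 — hits 1, so not a primitive root.
g = 5: 5^35 ≡ 1 — hits 1, so not a primitive root.
g = 6: 6^35 ≡ 1 — hits 1, so not a primitive root.
g = 7: 7^35 ≡ 70; 7^14 ≡ 54; 7^10 ≡ 45 — none is 1, so 7 is a primitive root.
So 7 is the smallest generator of (Z/71Z)^×.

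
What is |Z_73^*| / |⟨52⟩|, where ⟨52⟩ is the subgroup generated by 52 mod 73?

ord(52) | φ(73) = 73 − 1 = 72 = 2^3 · 3^2.
Divisors of 72: 1, 2, 3, 4, 6, 8, 9, 12, 18, 24, 36, 72.
Test each divisor d:
52^1 ≡ 52 (mod 73)
52^2 ≡ 3 (mod 73)
52^3 ≡ 10 (mod 73)
52^4 ≡ 9 (mod 73)
52^6 ≡ 27 (mod 73)
52^8 ≡ 8 (mod 73)
52^9 ≡ 51 (mod 73)
52^12 ≡ 72 (mod 73)
52^18 ≡ 46 (mod 73)
52^24 ≡ 1 (mod 73) ✓
Thus |⟨52⟩| = ord(52) = 24.
[(Z/73Z)^× : ⟨52⟩] = 72/24 = 3.

3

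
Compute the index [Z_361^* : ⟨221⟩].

3

The order of 221 must divide φ(361) = φ(19^2) = 19·(19−1) = 342 = 2 · 3^2 · 19.
Divisors of 342: 1, 2, 3, 6, 9, 18, 19, 38, 57, 114, 171, 342.
Evaluate successive powers at the divisors of 342:
221^1 ≡ 221 (mod 361)
221^2 ≡ 106 (mod 361)
221^3 ≡ 322 (mod 361)
221^6 ≡ 77 (mod 361)
221^9 ≡ 246 (mod 361)
221^18 ≡ 229 (mod 361)
221^19 ≡ 69 (mod 361)
221^38 ≡ 68 (mod 361)
221^57 ≡ 360 (mod 361)
221^114 ≡ 1 (mod 361) ✓
The order of 221 is 114, so the subgroup it generates has 114 elements.
[(Z/361Z)^× : ⟨221⟩] = 342/114 = 3.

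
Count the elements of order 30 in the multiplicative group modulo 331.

8

φ(331) = 331 − 1 = 330 = 2 · 3 · 5 · 11.
In a cyclic group of order 330, there are φ(d) elements of order d for each divisor d of 330, and zero for non-divisors.
30 = 2 · 3 · 5 divides 330, and φ(30) = 8.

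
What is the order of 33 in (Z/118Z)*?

58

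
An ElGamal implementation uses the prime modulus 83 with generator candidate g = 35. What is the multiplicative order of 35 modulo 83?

82

By Lagrange's theorem, ord_83(35) divides φ(83) = 83 − 1 = 82 = 2 · 41.
Divisors of 82: 1, 2, 41, 82.
Test each divisor d:
35^1 ≡ 35 (mod 83)
35^2 ≡ 63 (mod 83)
35^41 ≡ 82 (mod 83)
35^82 ≡ 1 (mod 83) ✓
So ord_83(35) = 82.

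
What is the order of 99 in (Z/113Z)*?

Since 99 ∈ (Z/113Z)^×, its order divides φ(113) = 113 − 1 = 112 = 2^4 · 7.
Divisors of 112: 1, 2, 4, 7, 8, 14, 16, 28, 56, 112.
Compute 99^d (mod 113) for the divisors d until we hit 1:
99^1 ≡ 99 (mod 113)
99^2 ≡ 83 (mod 113)
99^4 ≡ 109 (mod 113)
99^7 ≡ 15 (mod 113)
99^8 ≡ 16 (mod 113)
99^14 ≡ 112 (mod 113)
99^16 ≡ 30 (mod 113)
99^28 ≡ 1 (mod 113) ✓
Therefore the multiplicative order of 99 modulo 113 is 28.

28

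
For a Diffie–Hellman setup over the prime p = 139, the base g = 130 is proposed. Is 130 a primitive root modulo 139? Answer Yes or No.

Yes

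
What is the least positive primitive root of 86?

3

φ(86) = φ(2)·φ(43) = 1·42 = 42 = 2 · 3 · 7.
Test candidates g = 2, 3, … against the prime factors q ∈ {2, 3, 7} of φ(86): g is a generator iff g^(42/q) ≢ 1 for every such q.
g = 2: gcd(2, 86) = 2 > 1, not a unit — skip.
g = 3: 3^21 ≡ 85; 3^14 ≡ 79; 3^6 ≡ 41 — none is 1, so 3 is a primitive root.
So 3 is the smallest generator of (Z/86Z)^×.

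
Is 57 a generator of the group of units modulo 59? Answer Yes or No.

No

φ(59) = 59 − 1 = 58 = 2 · 29.
57 is a primitive root mod 59 iff 57^(φ(59)/q) ≢ 1 for every prime q | φ(59), i.e. q ∈ {2, 29}.
57^29 ≡ 1 (mod 59)  [q = 2: ≡ 1 ✗]
57^2 ≡ 4 (mod 59)  [q = 29: ≢ 1 ✓]
Since 57^29 ≡ 1, the order of 57 divides 29 < 58, so 57 is not a primitive root.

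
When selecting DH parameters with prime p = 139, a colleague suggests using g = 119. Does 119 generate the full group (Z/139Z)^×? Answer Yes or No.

Yes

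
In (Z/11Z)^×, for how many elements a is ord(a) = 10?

4

φ(11) = 11 − 1 = 10 = 2 · 5.
(Z/11Z)^× is cyclic (|G| = 10); a cyclic group of order m has exactly φ(d) elements of each order d | m, and none otherwise.
10 = 2 · 5 divides 10, and φ(10) = 4.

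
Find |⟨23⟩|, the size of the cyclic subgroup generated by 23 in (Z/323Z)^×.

144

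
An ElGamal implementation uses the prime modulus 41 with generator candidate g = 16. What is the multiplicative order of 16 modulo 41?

5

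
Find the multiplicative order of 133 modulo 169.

39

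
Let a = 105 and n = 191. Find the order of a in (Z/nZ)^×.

Since 105 ∈ (Z/191Z)^×, its order divides φ(191) = 191 − 1 = 190 = 2 · 5 · 19.
Divisors of 190: 1, 2, 5, 10, 19, 38, 95, 190.
Evaluate successive powers at the divisors of 190:
105^1 ≡ 105 (mod 191)
105^2 ≡ 138 (mod 191)
105^5 ≡ 41 (mod 191)
105^10 ≡ 153 (mod 191)
105^19 ≡ 152 (mod 191)
105^38 ≡ 184 (mod 191)
105^95 ≡ 190 (mod 191)
105^190 ≡ 1 (mod 191) ✓
The smallest such exponent is 190, so the order of 105 is 190.

190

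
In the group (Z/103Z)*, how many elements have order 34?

16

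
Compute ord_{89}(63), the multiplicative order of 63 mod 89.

88

Since 63 ∈ (Z/89Z)^×, its order divides φ(89) = 89 − 1 = 88 = 2^3 · 11.
Divisors of 88: 1, 2, 4, 8, 11, 22, 44, 88.
Check 63^d mod 89 for each divisor in increasing order:
63^1 ≡ 63 (mod 89)
63^2 ≡ 53 (mod 89)
63^4 ≡ 50 (mod 89)
63^8 ≡ 8 (mod 89)
63^11 ≡ 12 (mod 89)
63^22 ≡ 55 (mod 89)
63^44 ≡ 88 (mod 89)
63^88 ≡ 1 (mod 89) ✓
Hence ord(63) = 88.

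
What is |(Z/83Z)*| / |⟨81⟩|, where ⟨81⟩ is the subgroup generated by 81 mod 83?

2

By Lagrange's theorem, ord_83(81) divides φ(83) = 83 − 1 = 82 = 2 · 41.
Divisors of 82: 1, 2, 41, 82.
Test each divisor d:
81^1 ≡ 81 (mod 83)
81^2 ≡ 4 (mod 83)
81^41 ≡ 1 (mod 83) ✓
The order of 81 is 41, so the subgroup it generates has 41 elements.
Index = |(Z/83Z)^×| / |⟨81⟩| = 82 / 41 = 2.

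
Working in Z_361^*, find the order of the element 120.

171

By Lagrange's theorem, ord_361(120) divides φ(361) = φ(19^2) = 19·(19−1) = 342 = 2 · 3^2 · 19.
Divisors of 342: 1, 2, 3, 6, 9, 18, 19, 38, 57, 114, 171, 342.
Test each divisor d:
120^1 ≡ 120
120^2 ≡ 321
120^3 ≡ 254
120^6 ≡ 258
120^9 ≡ 191
120^18 ≡ 20
120^19 ≡ 234
120^38 ≡ 245
120^57 ≡ 292
120^114 ≡ 68
120^171 ≡ 1
Hence ord(120) = 171.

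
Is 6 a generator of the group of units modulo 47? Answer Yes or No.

No

φ(47) = 47 − 1 = 46 = 2 · 23.
6 is a primitive root mod 47 iff 6^(φ(47)/q) ≢ 1 for every prime q | φ(47), i.e. q ∈ {2, 23}.
6^23 ≡ 1 (mod 47)  [q = 2: ≡ 1 ✗]
6^2 ≡ 36 (mod 47)  [q = 23: ≢ 1 ✓]
Since 6^23 ≡ 1, the order of 6 divides 23 < 46, so 6 is not a primitive root.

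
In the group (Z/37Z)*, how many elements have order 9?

φ(37) = 37 − 1 = 36 = 2^2 · 3^2.
(Z/37Z)^× is cyclic (|G| = 36); a cyclic group of order m has exactly φ(d) elements of each order d | m, and none otherwise.
9 = 3^2 divides 36, and φ(9) = 6.

6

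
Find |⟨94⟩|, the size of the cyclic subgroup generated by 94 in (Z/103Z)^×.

Since 94 ∈ (Z/103Z)^×, its order divides φ(103) = 103 − 1 = 102 = 2 · 3 · 17.
Divisors of 102: 1, 2, 3, 6, 17, 34, 51, 102.
Test each divisor d:
94^1 ≡ 94 (mod 103)
94^2 ≡ 81 (mod 103)
94^3 ≡ 95 (mod 103)
94^6 ≡ 64 (mod 103)
94^17 ≡ 102 (mod 103)
94^34 ≡ 1 (mod 103) ✓
Therefore the multiplicative order of 94 modulo 103 is 34.

34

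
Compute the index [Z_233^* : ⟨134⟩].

1

By Lagrange's theorem, ord_233(134) divides φ(233) = 233 − 1 = 232 = 2^3 · 29.
Divisors of 232: 1, 2, 4, 8, 29, 58, 116, 232.
Compute 134^d (mod 233) for the divisors d until we hit 1:
134^1 ≡ 134 (mod 233)
134^2 ≡ 15 (mod 233)
134^4 ≡ 225 (mod 233)
134^8 ≡ 64 (mod 233)
134^29 ≡ 136 (mod 233)
134^58 ≡ 89 (mod 233)
134^116 ≡ 232 (mod 233)
134^232 ≡ 1 (mod 233) ✓
The order of 134 is 232, so the subgroup it generates has 232 elements.
The index is φ(233) / ord(134) = 232 / 232 = 1.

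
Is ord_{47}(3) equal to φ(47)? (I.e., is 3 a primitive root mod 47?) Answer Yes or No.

No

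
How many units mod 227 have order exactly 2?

1

φ(227) = 227 − 1 = 226 = 2 · 113.
Since (Z/227Z)^× is cyclic of order 226, the number of elements of order d is φ(d) when d | 226 and 0 otherwise.
2 | 226, and φ(2) = 2 − 1 = 1.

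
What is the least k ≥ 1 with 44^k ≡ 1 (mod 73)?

72

ord(44) | φ(73) = 73 − 1 = 72 = 2^3 · 3^2.
Divisors of 72: 1, 2, 3, 4, 6, 8, 9, 12, 18, 24, 36, 72.
Compute 44^d (mod 73) for the divisors d until we hit 1:
44^1 ≡ 44 (mod 73)
44^2 ≡ 38 (mod 73)
44^3 ≡ 66 (mod 73)
44^4 ≡ 57 (mod 73)
44^6 ≡ 49 (mod 73)
44^8 ≡ 37 (mod 73)
44^9 ≡ 22 (mod 73)
44^12 ≡ 65 (mod 73)
44^18 ≡ 46 (mod 73)
44^24 ≡ 64 (mod 73)
44^36 ≡ 72 (mod 73)
44^72 ≡ 1 (mod 73) ✓
So ord_73(44) = 72.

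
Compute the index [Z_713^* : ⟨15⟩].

By Lagrange's theorem, ord_713(15) divides φ(713) = φ(23·31) = (23−1)·(31−1) = 22·30 = 660 = 2^2 · 3 · 5 · 11.
Divisors of 660: 1, 2, 3, 4, 5, 6, 10, 11, 12, 15, 20, 22, 30, 33, 44, 55, 60, 66, 110, 132, 165, 220, 330, 660.
Check 15^d mod 713 for each divisor in increasing order:
15^1 ≡ 15
15^2 ≡ 225
15^3 ≡ 523
15^4 ≡ 2
15^5 ≡ 30
15^6 ≡ 450
15^10 ≡ 187
15^11 ≡ 666
15^12 ≡ 8
15^15 ≡ 619
15^20 ≡ 32
15^22 ≡ 70
15^30 ≡ 280
15^33 ≡ 275
15^44 ≡ 622
15^55 ≡ 712
15^60 ≡ 683
15^66 ≡ 47
15^110 ≡ 1
The order of 15 is 110, so the subgroup it generates has 110 elements.
[(Z/713Z)^× : ⟨15⟩] = 660/110 = 6.

6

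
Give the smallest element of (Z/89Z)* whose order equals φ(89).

3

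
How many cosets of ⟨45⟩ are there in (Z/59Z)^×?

2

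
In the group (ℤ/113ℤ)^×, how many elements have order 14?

6

φ(113) = 113 − 1 = 112 = 2^4 · 7.
In a cyclic group of order 112, there are φ(d) elements of order d for each divisor d of 112, and zero for non-divisors.
14 = 2 · 7 divides 112, and φ(14) = 6.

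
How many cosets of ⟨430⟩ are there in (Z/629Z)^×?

12

Since 430 ∈ (Z/629Z)^×, its order divides φ(629) = φ(17·37) = (17−1)·(37−1) = 16·36 = 576 = 2^6 · 3^2.
Divisors of 576: 1, 2, 3, 4, 6, 8, 9, 12, 16, 18, 24, 32, 36, 48, 64, 72, 96, 144, 192, 288, 576.
Compute 430^d (mod 629) for the divisors d until we hit 1:
430^1 ≡ 430 (mod 629)
430^2 ≡ 603 (mod 629)
430^3 ≡ 142 (mod 629)
430^4 ≡ 47 (mod 629)
430^6 ≡ 36 (mod 629)
430^8 ≡ 322 (mod 629)
430^9 ≡ 80 (mod 629)
430^12 ≡ 38 (mod 629)
430^16 ≡ 528 (mod 629)
430^18 ≡ 110 (mod 629)
430^24 ≡ 186 (mod 629)
430^32 ≡ 137 (mod 629)
430^36 ≡ 149 (mod 629)
430^48 ≡ 1 (mod 629) ✓
So ord_629(430) = 48, hence |⟨430⟩| = 48.
[(Z/629Z)^× : ⟨430⟩] = 576/48 = 12.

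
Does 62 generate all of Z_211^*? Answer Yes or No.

No

φ(211) = 211 − 1 = 210 = 2 · 3 · 5 · 7.
An element g generates (Z/211Z)^× iff g^(210/q) ≢ 1 (mod 211) for each prime q ∈ {2, 3, 5, 7}.
62^105 ≡ 1 (mod 211)  [q = 2: ≡ 1 ✗]
62^70 ≡ 14 (mod 211)  [q = 3: ≢ 1 ✓]
62^42 ≡ 107 (mod 211)  [q = 5: ≢ 1 ✓]
62^30 ≡ 148 (mod 211)  [q = 7: ≢ 1 ✓]
The check at q = 2 fails, so 62 generates a proper subgroup.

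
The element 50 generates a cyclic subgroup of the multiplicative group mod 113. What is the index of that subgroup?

2

The order of 50 must divide φ(113) = 113 − 1 = 112 = 2^4 · 7.
Divisors of 112: 1, 2, 4, 7, 8, 14, 16, 28, 56, 112.
Test each divisor d:
50^1 ≡ 50 (mod 113)
50^2 ≡ 14 (mod 113)
50^4 ≡ 83 (mod 113)
50^7 ≡ 18 (mod 113)
50^8 ≡ 109 (mod 113)
50^14 ≡ 98 (mod 113)
50^16 ≡ 16 (mod 113)
50^28 ≡ 112 (mod 113)
50^56 ≡ 1 (mod 113) ✓
Thus |⟨50⟩| = ord(50) = 56.
[(Z/113Z)^× : ⟨50⟩] = 112/56 = 2.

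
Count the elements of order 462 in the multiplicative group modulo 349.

0

φ(349) = 349 − 1 = 348 = 2^2 · 3 · 29.
Since (Z/349Z)^× is cyclic of order 348, the number of elements of order d is φ(d) when d | 348 and 0 otherwise.
462 does not divide 348, so no element of (Z/349Z)^× has order 462.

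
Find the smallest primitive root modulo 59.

φ(59) = 59 − 1 = 58 = 2 · 29.
g is a primitive root iff g^(58/q) ≢ 1 (mod 59) for each prime q ∈ {2, 29}.
g = 2: 2^29 ≡ 58; 2^2 ≡ 4 — none is 1, so 2 is a primitive root.
Hence the least primitive root of 59 is 2.

2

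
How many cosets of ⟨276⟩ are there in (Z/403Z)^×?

By Lagrange's theorem, ord_403(276) divides φ(403) = φ(13·31) = (13−1)·(31−1) = 12·30 = 360 = 2^3 · 3^2 · 5.
Divisors of 360: 1, 2, 3, 4, 5, 6, 8, 9, 10, 12, 15, 18, 20, 24, 30, 36, 40, 45, 60, 72, 90, 120, 180, 360.
Evaluate successive powers at the divisors of 360:
276^1 ≡ 276 (mod 403)
276^2 ≡ 9 (mod 403)
276^3 ≡ 66 (mod 403)
276^4 ≡ 81 (mod 403)
276^5 ≡ 191 (mod 403)
276^6 ≡ 326 (mod 403)
276^8 ≡ 113 (mod 403)
276^9 ≡ 157 (mod 403)
276^10 ≡ 211 (mod 403)
276^12 ≡ 287 (mod 403)
276^15 ≡ 1 (mod 403) ✓
The order of 276 is 15, so the subgroup it generates has 15 elements.
Index = |(Z/403Z)^×| / |⟨276⟩| = 360 / 15 = 24.

24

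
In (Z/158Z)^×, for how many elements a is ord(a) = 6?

2

φ(158) = φ(2)·φ(79) = 1·78 = 78 = 2 · 3 · 13.
Since (Z/158Z)^× is cyclic of order 78, the number of elements of order d is φ(d) when d | 78 and 0 otherwise.
6 = 2 · 3 divides 78, and φ(6) = 2.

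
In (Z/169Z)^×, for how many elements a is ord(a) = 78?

φ(169) = φ(13^2) = 13·(13−1) = 156 = 2^2 · 3 · 13.
Since (Z/169Z)^× is cyclic of order 156, the number of elements of order d is φ(d) when d | 156 and 0 otherwise.
78 = 2 · 3 · 13 divides 156, and φ(78) = 24.

24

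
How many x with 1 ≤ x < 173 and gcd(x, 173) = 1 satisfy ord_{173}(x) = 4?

2

φ(173) = 173 − 1 = 172 = 2^2 · 43.
In a cyclic group of order 172, there are φ(d) elements of order d for each divisor d of 172, and zero for non-divisors.
4 = 2^2 divides 172, and φ(4) = 2.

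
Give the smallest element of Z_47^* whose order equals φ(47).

5

φ(47) = 47 − 1 = 46 = 2 · 23.
Test candidates g = 2, 3, … against the prime factors q ∈ {2, 23} of φ(47): g is a generator iff g^(46/q) ≢ 1 for every such q.
g = 2: 2^23 ≡ 1 — hits 1, so not a primitive root.
g = 3: 3^23 ≡ 1 — hits 1, so not a primitive root.
g = 4: 4^23 ≡ 1 — hits 1, so not a primitive root.
g = 5: 5^23 ≡ 46; 5^2 ≡ 25 — none is 1, so 5 is a primitive root.
So 5 is the smallest generator of (Z/47Z)^×.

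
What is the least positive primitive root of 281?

3

φ(281) = 281 − 1 = 280 = 2^3 · 5 · 7.
Test candidates g = 2, 3, … against the prime factors q ∈ {2, 5, 7} of φ(281): g is a generator iff g^(280/q) ≢ 1 for every such q.
g = 2: 2^140 ≡ 1 — hits 1, so not a primitive root.
g = 3: 3^140 ≡ 280; 3^56 ≡ 86; 3^40 ≡ 249 — none is 1, so 3 is a primitive root.
The smallest primitive root modulo 281 is 3.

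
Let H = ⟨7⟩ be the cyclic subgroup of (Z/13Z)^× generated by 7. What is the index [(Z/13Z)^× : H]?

1

The order of 7 must divide φ(13) = 13 − 1 = 12 = 2^2 · 3.
Divisors of 12: 1, 2, 3, 4, 6, 12.
Evaluate successive powers at the divisors of 12:
7^1 ≡ 7 (mod 13)
7^2 ≡ 10 (mod 13)
7^3 ≡ 5 (mod 13)
7^4 ≡ 9 (mod 13)
7^6 ≡ 12 (mod 13)
7^12 ≡ 1 (mod 13) ✓
The order of 7 is 12, so the subgroup it generates has 12 elements.
The index is φ(13) / ord(7) = 12 / 12 = 1.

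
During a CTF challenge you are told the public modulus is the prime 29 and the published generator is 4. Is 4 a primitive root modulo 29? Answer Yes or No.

No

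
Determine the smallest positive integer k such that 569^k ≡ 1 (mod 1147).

60

The order of 569 must divide φ(1147) = φ(31·37) = (31−1)·(37−1) = 30·36 = 1080 = 2^3 · 3^3 · 5.
Divisors of 1080: 1, 2, 3, 4, 5, 6, 8, 9, 10, 12, 15, 18, 20, 24, 27, 30, 36, 40, 45, 54, 60, 72, 90, 108, 120, 135, 180, 216, 270, 360, 540, 1080.
Check 569^d mod 1147 for each divisor in increasing order:
569^1 ≡ 569
569^2 ≡ 307
569^3 ≡ 339
569^4 ≡ 195
569^5 ≡ 843
569^6 ≡ 221
569^8 ≡ 174
569^9 ≡ 364
569^10 ≡ 656
569^12 ≡ 667
569^15 ≡ 154
569^18 ≡ 591
569^20 ≡ 211
569^24 ≡ 1000
569^27 ≡ 635
569^30 ≡ 776
569^36 ≡ 593
569^40 ≡ 935
569^45 ≡ 216
569^54 ≡ 628
569^60 ≡ 1
Hence ord(569) = 60.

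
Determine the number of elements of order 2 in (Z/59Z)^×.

1

φ(59) = 59 − 1 = 58 = 2 · 29.
In a cyclic group of order 58, there are φ(d) elements of order d for each divisor d of 58, and zero for non-divisors.
2 | 58, and φ(2) = 2 − 1 = 1.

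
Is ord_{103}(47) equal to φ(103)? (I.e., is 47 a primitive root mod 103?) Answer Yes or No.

φ(103) = 103 − 1 = 102 = 2 · 3 · 17.
It suffices to check that the order of 47 is not a proper divisor of 102: compute 47^(102/q) for q ∈ {2, 3, 17}.
47^51 ≡ 102 (mod 103)  [q = 2: ≢ 1 ✓]
47^34 ≡ 56 (mod 103)  [q = 3: ≢ 1 ✓]
47^6 ≡ 1 (mod 103)  [q = 17: ≡ 1 ✗]
Since 47^6 ≡ 1, the order of 47 divides 6 < 102, so 47 is not a primitive root.

No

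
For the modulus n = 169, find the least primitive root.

2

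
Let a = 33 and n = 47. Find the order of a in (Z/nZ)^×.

46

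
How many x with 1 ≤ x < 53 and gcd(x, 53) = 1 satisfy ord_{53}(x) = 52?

24

φ(53) = 53 − 1 = 52 = 2^2 · 13.
In a cyclic group of order 52, there are φ(d) elements of order d for each divisor d of 52, and zero for non-divisors.
52 = 2^2 · 13 divides 52, and φ(52) = 24.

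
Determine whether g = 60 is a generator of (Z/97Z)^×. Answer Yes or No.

Yes

φ(97) = 97 − 1 = 96 = 2^5 · 3.
60 is a primitive root mod 97 iff 60^(φ(97)/q) ≢ 1 for every prime q | φ(97), i.e. q ∈ {2, 3}.
60^48 ≡ 96 (mod 97)  [q = 2: ≢ 1 ✓]
60^32 ≡ 35 (mod 97)  [q = 3: ≢ 1 ✓]
Every test exponent gives a nontrivial residue, hence 60 generates the full group.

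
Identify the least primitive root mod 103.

φ(103) = 103 − 1 = 102 = 2 · 3 · 17.
g is a primitive root iff g^(102/q) ≢ 1 (mod 103) for each prime q ∈ {2, 3, 17}.
g = 2: 2^51 ≡ 1 — hits 1, so not a primitive root.
g = 3: 3^51 ≡ 102; 3^34 ≡ 1 — hits 1, so not a primitive root.
g = 4: 4^51 ≡ 1 — hits 1, so not a primitive root.
g = 5: 5^51 ≡ 102; 5^34 ≡ 56; 5^6 ≡ 72 — none is 1, so 5 is a primitive root.
The smallest primitive root modulo 103 is 5.

5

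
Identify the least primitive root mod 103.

5

φ(103) = 103 − 1 = 102 = 2 · 3 · 17.
Test candidates g = 2, 3, … against the prime factors q ∈ {2, 3, 17} of φ(103): g is a generator iff g^(102/q) ≢ 1 for every such q.
g = 2: 2^51 ≡ 1 — hits 1, so not a primitive root.
g = 3: 3^51 ≡ 102; 3^34 ≡ 1 — hits 1, so not a primitive root.
g = 4: 4^51 ≡ 1 — hits 1, so not a primitive root.
g = 5: 5^51 ≡ 102; 5^34 ≡ 56; 5^6 ≡ 72 — none is 1, so 5 is a primitive root.
The smallest primitive root modulo 103 is 5.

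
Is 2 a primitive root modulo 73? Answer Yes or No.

φ(73) = 73 − 1 = 72 = 2^3 · 3^2.
2 is a primitive root mod 73 iff 2^(φ(73)/q) ≢ 1 for every prime q | φ(73), i.e. q ∈ {2, 3}.
2^36 ≡ 1 (mod 73)  [q = 2: ≡ 1 ✗]
2^24 ≡ 64 (mod 73)  [q = 3: ≢ 1 ✓]
The check at q = 2 fails, so 2 generates a proper subgroup.

No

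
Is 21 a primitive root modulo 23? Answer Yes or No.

φ(23) = 23 − 1 = 22 = 2 · 11.
Test 21^(22/q) mod 23 for each prime factor q of 22:
21^11 ≡ 22 (mod 23)  [q = 2: ≢ 1 ✓]
21^2 ≡ 4 (mod 23)  [q = 11: ≢ 1 ✓]
None equal 1, so ord_23(21) = 22: 21 is a primitive root.

Yes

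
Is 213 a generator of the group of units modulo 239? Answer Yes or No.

φ(239) = 239 − 1 = 238 = 2 · 7 · 17.
Test 213^(238/q) mod 239 for each prime factor q of 238:
213^119 ≡ 1 (mod 239)  [q = 2: ≡ 1 ✗]
213^34 ≡ 44 (mod 239)  [q = 7: ≢ 1 ✓]
213^14 ≡ 40 (mod 239)  [q = 17: ≢ 1 ✓]
The check at q = 2 fails, so 213 generates a proper subgroup.

No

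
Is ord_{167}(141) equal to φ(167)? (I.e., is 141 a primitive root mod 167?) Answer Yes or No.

φ(167) = 167 − 1 = 166 = 2 · 83.
It suffices to check that the order of 141 is not a proper divisor of 166: compute 141^(166/q) for q ∈ {2, 83}.
141^83 ≡ 1 (mod 167)  [q = 2: ≡ 1 ✗]
141^2 ≡ 8 (mod 167)  [q = 83: ≢ 1 ✓]
141^83 ≡ 1 shows ord(141) | 83, strictly less than φ(167); not a primitive root.

No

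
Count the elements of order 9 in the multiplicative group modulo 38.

φ(38) = φ(2)·φ(19) = 1·18 = 18 = 2 · 3^2.
(Z/38Z)^× is cyclic (|G| = 18); a cyclic group of order m has exactly φ(d) elements of each order d | m, and none otherwise.
9 = 3^2 divides 18, and φ(9) = 6.

6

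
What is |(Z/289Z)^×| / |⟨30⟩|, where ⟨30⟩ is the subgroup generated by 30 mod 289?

4

ord(30) | φ(289) = φ(17^2) = 17·(17−1) = 272 = 2^4 · 17.
Divisors of 272: 1, 2, 4, 8, 16, 17, 34, 68, 136, 272.
Test each divisor d:
30^1 ≡ 30 (mod 289)
30^2 ≡ 33 (mod 289)
30^4 ≡ 222 (mod 289)
30^8 ≡ 154 (mod 289)
30^16 ≡ 18 (mod 289)
30^17 ≡ 251 (mod 289)
30^34 ≡ 288 (mod 289)
30^68 ≡ 1 (mod 289) ✓
The order of 30 is 68, so the subgroup it generates has 68 elements.
[(Z/289Z)^× : ⟨30⟩] = 272/68 = 4.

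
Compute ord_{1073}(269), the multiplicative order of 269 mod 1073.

84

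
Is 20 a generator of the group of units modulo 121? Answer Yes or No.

φ(121) = φ(11^2) = 11·(11−1) = 110 = 2 · 5 · 11.
An element g generates (Z/121Z)^× iff g^(110/q) ≢ 1 (mod 121) for each prime q ∈ {2, 5, 11}.
20^55 ≡ 1 (mod 121)  [q = 2: ≡ 1 ✗]
20^22 ≡ 81 (mod 121)  [q = 5: ≢ 1 ✓]
20^10 ≡ 67 (mod 121)  [q = 11: ≢ 1 ✓]
20^55 ≡ 1 shows ord(20) | 55, strictly less than φ(121); not a primitive root.

No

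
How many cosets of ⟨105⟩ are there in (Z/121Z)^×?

1

The order of 105 must divide φ(121) = φ(11^2) = 11·(11−1) = 110 = 2 · 5 · 11.
Divisors of 110: 1, 2, 5, 10, 11, 22, 55, 110.
Evaluate successive powers at the divisors of 110:
105^1 ≡ 105 (mod 121)
105^2 ≡ 14 (mod 121)
105^5 ≡ 10 (mod 121)
105^10 ≡ 100 (mod 121)
105^11 ≡ 94 (mod 121)
105^22 ≡ 3 (mod 121)
105^55 ≡ 120 (mod 121)
105^110 ≡ 1 (mod 121) ✓
So ord_121(105) = 110, hence |⟨105⟩| = 110.
[(Z/121Z)^× : ⟨105⟩] = 110/110 = 1.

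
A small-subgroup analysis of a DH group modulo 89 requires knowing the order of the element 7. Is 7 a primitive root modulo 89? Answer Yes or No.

φ(89) = 89 − 1 = 88 = 2^3 · 11.
An element g generates (Z/89Z)^× iff g^(88/q) ≢ 1 (mod 89) for each prime q ∈ {2, 11}.
7^44 ≡ 88 (mod 89)  [q = 2: ≢ 1 ✓]
7^8 ≡ 4 (mod 89)  [q = 11: ≢ 1 ✓]
All checks pass, so 7 has order 88 and is a primitive root modulo 89.

Yes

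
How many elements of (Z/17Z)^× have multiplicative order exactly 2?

1

φ(17) = 17 − 1 = 16 = 2^4.
In a cyclic group of order 16, there are φ(d) elements of order d for each divisor d of 16, and zero for non-divisors.
2 | 16, and φ(2) = 2 − 1 = 1.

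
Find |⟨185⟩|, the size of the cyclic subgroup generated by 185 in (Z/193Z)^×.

32

Since 185 ∈ (Z/193Z)^×, its order divides φ(193) = 193 − 1 = 192 = 2^6 · 3.
Divisors of 192: 1, 2, 3, 4, 6, 8, 12, 16, 24, 32, 48, 64, 96, 192.
Compute 185^d (mod 193) for the divisors d until we hit 1:
185^1 ≡ 185 (mod 193)
185^2 ≡ 64 (mod 193)
185^3 ≡ 67 (mod 193)
185^4 ≡ 43 (mod 193)
185^6 ≡ 50 (mod 193)
185^8 ≡ 112 (mod 193)
185^12 ≡ 184 (mod 193)
185^16 ≡ 192 (mod 193)
185^24 ≡ 81 (mod 193)
185^32 ≡ 1 (mod 193) ✓
The smallest such exponent is 32, so the order of 185 is 32.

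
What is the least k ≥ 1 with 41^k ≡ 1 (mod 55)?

10

By Lagrange's theorem, ord_55(41) divides φ(55) = φ(5·11) = (5−1)·(11−1) = 4·10 = 40 = 2^3 · 5.
Divisors of 40: 1, 2, 4, 5, 8, 10, 20, 40.
Check 41^d mod 55 for each divisor in increasing order:
41^1 ≡ 41
41^2 ≡ 31
41^4 ≡ 26
41^5 ≡ 21
41^8 ≡ 16
41^10 ≡ 1
The smallest such exponent is 10, so the order of 41 is 10.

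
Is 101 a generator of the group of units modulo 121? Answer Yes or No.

φ(121) = φ(11^2) = 11·(11−1) = 110 = 2 · 5 · 11.
101 is a primitive root mod 121 iff 101^(φ(121)/q) ≢ 1 for every prime q | φ(121), i.e. q ∈ {2, 5, 11}.
101^55 ≡ 120 (mod 121)  [q = 2: ≢ 1 ✓]
101^22 ≡ 81 (mod 121)  [q = 5: ≢ 1 ✓]
101^10 ≡ 67 (mod 121)  [q = 11: ≢ 1 ✓]
All checks pass, so 101 has order 110 and is a primitive root modulo 121.

Yes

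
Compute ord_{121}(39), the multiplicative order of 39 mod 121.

110

Since 39 ∈ (Z/121Z)^×, its order divides φ(121) = φ(11^2) = 11·(11−1) = 110 = 2 · 5 · 11.
Divisors of 110: 1, 2, 5, 10, 11, 22, 55, 110.
Check 39^d mod 121 for each divisor in increasing order:
39^1 ≡ 39 (mod 121)
39^2 ≡ 69 (mod 121)
39^5 ≡ 65 (mod 121)
39^10 ≡ 111 (mod 121)
39^11 ≡ 94 (mod 121)
39^22 ≡ 3 (mod 121)
39^55 ≡ 120 (mod 121)
39^110 ≡ 1 (mod 121) ✓
The smallest such exponent is 110, so the order of 39 is 110.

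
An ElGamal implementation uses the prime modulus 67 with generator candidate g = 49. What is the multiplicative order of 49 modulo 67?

33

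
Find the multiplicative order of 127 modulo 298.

By Lagrange's theorem, ord_298(127) divides φ(298) = φ(2)·φ(149) = 1·148 = 148 = 2^2 · 37.
Divisors of 148: 1, 2, 4, 37, 74, 148.
Check 127^d mod 298 for each divisor in increasing order:
127^1 ≡ 127
127^2 ≡ 37
127^4 ≡ 177
127^37 ≡ 1
The smallest such exponent is 37, so the order of 127 is 37.

37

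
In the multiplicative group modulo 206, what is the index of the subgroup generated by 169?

By Lagrange's theorem, ord_206(169) divides φ(206) = φ(2)·φ(103) = 1·102 = 102 = 2 · 3 · 17.
Divisors of 102: 1, 2, 3, 6, 17, 34, 51, 102.
Evaluate successive powers at the divisors of 102:
169^1 ≡ 169
169^2 ≡ 133
169^3 ≡ 23
169^6 ≡ 117
169^17 ≡ 1
So ord_206(169) = 17, hence |⟨169⟩| = 17.
The index is φ(206) / ord(169) = 102 / 17 = 6.

6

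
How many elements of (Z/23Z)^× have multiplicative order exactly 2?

1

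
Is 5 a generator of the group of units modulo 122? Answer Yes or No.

No

φ(122) = φ(2)·φ(61) = 1·60 = 60 = 2^2 · 3 · 5.
Test 5^(60/q) mod 122 for each prime factor q of 60:
5^30 ≡ 1 (mod 122)  [q = 2: ≡ 1 ✗]
5^20 ≡ 47 (mod 122)  [q = 3: ≢ 1 ✓]
5^12 ≡ 81 (mod 122)  [q = 5: ≢ 1 ✓]
Since 5^30 ≡ 1, the order of 5 divides 30 < 60, so 5 is not a primitive root.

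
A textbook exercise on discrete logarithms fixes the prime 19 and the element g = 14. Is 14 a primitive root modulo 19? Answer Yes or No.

Yes

φ(19) = 19 − 1 = 18 = 2 · 3^2.
It suffices to check that the order of 14 is not a proper divisor of 18: compute 14^(18/q) for q ∈ {2, 3}.
14^9 ≡ 18 (mod 19)  [q = 2: ≢ 1 ✓]
14^6 ≡ 7 (mod 19)  [q = 3: ≢ 1 ✓]
None equal 1, so ord_19(14) = 18: 14 is a primitive root.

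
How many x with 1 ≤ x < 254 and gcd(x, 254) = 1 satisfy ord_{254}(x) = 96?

0

φ(254) = φ(2)·φ(127) = 1·126 = 126 = 2 · 3^2 · 7.
Since (Z/254Z)^× is cyclic of order 126, the number of elements of order d is φ(d) when d | 126 and 0 otherwise.
96 does not divide 126, so no element of (Z/254Z)^× has order 96.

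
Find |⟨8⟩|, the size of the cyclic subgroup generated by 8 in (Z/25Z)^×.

Since 8 ∈ (Z/25Z)^×, its order divides φ(25) = φ(5^2) = 5·(5−1) = 20 = 2^2 · 5.
Divisors of 20: 1, 2, 4, 5, 10, 20.
Test each divisor d:
8^1 ≡ 8 (mod 25)
8^2 ≡ 14 (mod 25)
8^4 ≡ 21 (mod 25)
8^5 ≡ 18 (mod 25)
8^10 ≡ 24 (mod 25)
8^20 ≡ 1 (mod 25) ✓
Therefore the multiplicative order of 8 modulo 25 is 20.

20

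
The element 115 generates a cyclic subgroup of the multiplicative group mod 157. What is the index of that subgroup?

Since 115 ∈ (Z/157Z)^×, its order divides φ(157) = 157 − 1 = 156 = 2^2 · 3 · 13.
Divisors of 156: 1, 2, 3, 4, 6, 12, 13, 26, 39, 52, 78, 156.
Compute 115^d (mod 157) for the divisors d until we hit 1:
115^1 ≡ 115
115^2 ≡ 37
115^3 ≡ 16
115^4 ≡ 113
115^6 ≡ 99
115^12 ≡ 67
115^13 ≡ 12
115^26 ≡ 144
115^39 ≡ 1
The order of 115 is 39, so the subgroup it generates has 39 elements.
The index is φ(157) / ord(115) = 156 / 39 = 4.

4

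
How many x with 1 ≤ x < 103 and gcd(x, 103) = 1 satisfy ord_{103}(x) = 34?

16

φ(103) = 103 − 1 = 102 = 2 · 3 · 17.
In a cyclic group of order 102, there are φ(d) elements of order d for each divisor d of 102, and zero for non-divisors.
34 = 2 · 17 divides 102, and φ(34) = 16.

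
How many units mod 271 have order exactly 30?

φ(271) = 271 − 1 = 270 = 2 · 3^3 · 5.
In a cyclic group of order 270, there are φ(d) elements of order d for each divisor d of 270, and zero for non-divisors.
30 = 2 · 3 · 5 divides 270, and φ(30) = 8.

8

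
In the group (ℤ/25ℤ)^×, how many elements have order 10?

φ(25) = φ(5^2) = 5·(5−1) = 20 = 2^2 · 5.
Since (Z/25Z)^× is cyclic of order 20, the number of elements of order d is φ(d) when d | 20 and 0 otherwise.
10 = 2 · 5 divides 20, and φ(10) = 4.

4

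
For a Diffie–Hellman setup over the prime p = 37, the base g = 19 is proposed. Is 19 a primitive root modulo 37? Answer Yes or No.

Yes

φ(37) = 37 − 1 = 36 = 2^2 · 3^2.
It suffices to check that the order of 19 is not a proper divisor of 36: compute 19^(36/q) for q ∈ {2, 3}.
19^18 ≡ 36 (mod 37)  [q = 2: ≢ 1 ✓]
19^12 ≡ 10 (mod 37)  [q = 3: ≢ 1 ✓]
All checks pass, so 19 has order 36 and is a primitive root modulo 37.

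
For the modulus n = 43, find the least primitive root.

3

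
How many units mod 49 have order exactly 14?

φ(49) = φ(7^2) = 7·(7−1) = 42 = 2 · 3 · 7.
Since (Z/49Z)^× is cyclic of order 42, the number of elements of order d is φ(d) when d | 42 and 0 otherwise.
14 = 2 · 7 divides 42, and φ(14) = 6.

6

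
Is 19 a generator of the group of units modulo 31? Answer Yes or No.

No

φ(31) = 31 − 1 = 30 = 2 · 3 · 5.
19 is a primitive root mod 31 iff 19^(φ(31)/q) ≢ 1 for every prime q | φ(31), i.e. q ∈ {2, 3, 5}.
19^15 ≡ 1 (mod 31)  [q = 2: ≡ 1 ✗]
19^10 ≡ 25 (mod 31)  [q = 3: ≢ 1 ✓]
19^6 ≡ 2 (mod 31)  [q = 5: ≢ 1 ✓]
19^15 ≡ 1 shows ord(19) | 15, strictly less than φ(31); not a primitive root.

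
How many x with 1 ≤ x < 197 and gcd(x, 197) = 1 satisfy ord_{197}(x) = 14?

φ(197) = 197 − 1 = 196 = 2^2 · 7^2.
In a cyclic group of order 196, there are φ(d) elements of order d for each divisor d of 196, and zero for non-divisors.
14 = 2 · 7 divides 196, and φ(14) = 6.

6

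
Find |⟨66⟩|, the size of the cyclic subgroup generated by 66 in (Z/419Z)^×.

By Lagrange's theorem, ord_419(66) divides φ(419) = 419 − 1 = 418 = 2 · 11 · 19.
Divisors of 418: 1, 2, 11, 19, 22, 38, 209, 418.
Evaluate successive powers at the divisors of 418:
66^1 ≡ 66 (mod 419)
66^2 ≡ 166 (mod 419)
66^11 ≡ 49 (mod 419)
66^19 ≡ 59 (mod 419)
66^22 ≡ 306 (mod 419)
66^38 ≡ 129 (mod 419)
66^209 ≡ 1 (mod 419) ✓
The smallest such exponent is 209, so the order of 66 is 209.

209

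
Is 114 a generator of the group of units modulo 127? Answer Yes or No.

Yes

φ(127) = 127 − 1 = 126 = 2 · 3^2 · 7.
An element g generates (Z/127Z)^× iff g^(126/q) ≢ 1 (mod 127) for each prime q ∈ {2, 3, 7}.
114^63 ≡ 126 (mod 127)  [q = 2: ≢ 1 ✓]
114^42 ≡ 107 (mod 127)  [q = 3: ≢ 1 ✓]
114^18 ≡ 64 (mod 127)  [q = 7: ≢ 1 ✓]
Every test exponent gives a nontrivial residue, hence 114 generates the full group.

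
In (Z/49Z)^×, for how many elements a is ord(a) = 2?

1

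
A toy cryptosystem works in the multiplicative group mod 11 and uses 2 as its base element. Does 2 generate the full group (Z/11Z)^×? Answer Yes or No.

Yes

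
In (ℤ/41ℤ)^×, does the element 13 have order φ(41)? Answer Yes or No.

φ(41) = 41 − 1 = 40 = 2^3 · 5.
13 is a primitive root mod 41 iff 13^(φ(41)/q) ≢ 1 for every prime q | φ(41), i.e. q ∈ {2, 5}.
13^20 ≡ 40 (mod 41)  [q = 2: ≢ 1 ✓]
13^8 ≡ 10 (mod 41)  [q = 5: ≢ 1 ✓]
None equal 1, so ord_41(13) = 40: 13 is a primitive root.

Yes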